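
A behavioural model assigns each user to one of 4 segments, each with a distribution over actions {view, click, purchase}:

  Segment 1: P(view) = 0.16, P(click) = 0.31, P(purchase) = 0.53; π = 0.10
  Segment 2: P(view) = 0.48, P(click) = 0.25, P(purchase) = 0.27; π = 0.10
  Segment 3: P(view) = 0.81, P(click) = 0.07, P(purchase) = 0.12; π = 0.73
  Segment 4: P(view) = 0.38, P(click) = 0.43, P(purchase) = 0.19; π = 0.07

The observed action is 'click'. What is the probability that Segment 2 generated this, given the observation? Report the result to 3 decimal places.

0.182

By Bayes' theorem, P(k | x) = π_k f_k(x) / Σ_j π_j f_j(x).
Component likelihoods at x = 'click':
  L_1 = 0.31
  L_2 = 0.25
  L_3 = 0.07
  L_4 = 0.43
Multiply by the mixture weights:
  π_1·L_1 = 0.10 × 0.31 = 0.031
  π_2·L_2 = 0.10 × 0.25 = 0.025
  π_3·L_3 = 0.73 × 0.07 = 0.0511
  π_4·L_4 = 0.07 × 0.43 = 0.0301
Denominator: 0.031 + 0.025 + 0.0511 + 0.0301 = 0.1372
P(Segment 2 | x) ≈ 0.182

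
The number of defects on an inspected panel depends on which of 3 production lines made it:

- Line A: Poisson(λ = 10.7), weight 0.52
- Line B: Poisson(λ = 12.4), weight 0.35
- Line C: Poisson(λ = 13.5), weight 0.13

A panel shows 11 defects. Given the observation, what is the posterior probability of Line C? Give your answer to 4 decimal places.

0.1078

Apply Bayes' rule: the posterior for each component is proportional to its prior times its likelihood at x.
Component likelihoods at x = 11 defects:
  p_A = e^(−10.7)·10.7^11/11! = 0.118882
  p_B = e^(−12.4)·12.4^11/11! = 0.109959
  p_C = e^(−13.5)·13.5^11/11! = 0.0932267
Prior × likelihood for each component:
  P(Z=A)·p_A = 0.52 × 0.118882 = 0.0618185
  P(Z=B)·p_B = 0.35 × 0.109959 = 0.0384857
  P(Z=C)·p_C = 0.13 × 0.0932267 = 0.0121195
Marginal: 0.0618185 + 0.0384857 + 0.0121195 = 0.112424
Responsibility of Line C: 0.0121195 / 0.112424 ≈ 0.1078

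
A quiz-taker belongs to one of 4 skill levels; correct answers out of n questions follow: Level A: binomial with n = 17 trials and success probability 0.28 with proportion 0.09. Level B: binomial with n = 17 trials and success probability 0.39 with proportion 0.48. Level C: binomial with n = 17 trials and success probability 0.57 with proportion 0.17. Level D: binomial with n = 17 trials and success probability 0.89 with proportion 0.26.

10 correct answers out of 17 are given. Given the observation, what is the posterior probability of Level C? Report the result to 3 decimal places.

0.568

Apply Bayes' rule: the posterior for each component is proportional to its prior times its likelihood at x.
Evaluate each component's likelihood at the observed value:
  p_A = C(17,10)·0.28^10·0.72^7 = 19448·2.96197e-06·0.100306 = 0.00577807
  p_B = C(17,10)·0.39^10·0.61^7 = 19448·8.14041e-05·0.0314274 = 0.0497542
  p_C = C(17,10)·0.57^10·0.43^7 = 19448·0.00362033·0.00271819 = 0.191383
  p_D = C(17,10)·0.89^10·0.11^7 = 19448·0.311817·1.94872e-07 = 0.00118175
Weight by the priors:
  P(Z=A)·p_A = 0.09 × 0.00577807 = 0.000520026
  P(Z=B)·p_B = 0.48 × 0.0497542 = 0.023882
  P(Z=C)·p_C = 0.17 × 0.191383 = 0.0325351
  P(Z=D)·p_D = 0.26 × 0.00118175 = 0.000307254
Normaliser: 0.000520026 + 0.023882 + 0.0325351 + 0.000307254 = 0.0572444
So the posterior for Level C is 0.0325351 / 0.0572444 ≈ 0.568.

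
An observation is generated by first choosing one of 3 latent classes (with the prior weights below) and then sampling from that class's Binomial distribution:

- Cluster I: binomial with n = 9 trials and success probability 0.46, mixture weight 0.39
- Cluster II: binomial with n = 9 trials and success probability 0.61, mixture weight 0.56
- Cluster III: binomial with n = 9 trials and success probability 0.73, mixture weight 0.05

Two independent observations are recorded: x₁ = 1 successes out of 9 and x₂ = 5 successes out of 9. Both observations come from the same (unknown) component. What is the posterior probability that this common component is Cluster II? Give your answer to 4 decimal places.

0.1358

Posterior ∝ prior × likelihood, so P(k | x) ∝ π_k f_k(x); normalise over all components.
Since both observations come from the same component, the likelihood for component k is f_k(x₁)·f_k(x₂).
  L_I = [0.029933] × [0.220666] = 0.00660519
  L_II = [0.00293825] × [0.246194] = 0.000723381
  L_III = [0.000185556] × [0.138816] = 2.57582e-05
Prior × likelihood for each component:
  π_I·L_I = 0.39 × 0.00660519 = 0.00257602
  π_II·L_II = 0.56 × 0.000723381 = 0.000405094
  π_III·L_III = 0.05 × 2.57582e-05 = 1.28791e-06
Denominator: 0.00257602 + 0.000405094 + 1.28791e-06 = 0.0029824
So the posterior for Cluster II is 0.000405094 / 0.0029824 ≈ 0.1358.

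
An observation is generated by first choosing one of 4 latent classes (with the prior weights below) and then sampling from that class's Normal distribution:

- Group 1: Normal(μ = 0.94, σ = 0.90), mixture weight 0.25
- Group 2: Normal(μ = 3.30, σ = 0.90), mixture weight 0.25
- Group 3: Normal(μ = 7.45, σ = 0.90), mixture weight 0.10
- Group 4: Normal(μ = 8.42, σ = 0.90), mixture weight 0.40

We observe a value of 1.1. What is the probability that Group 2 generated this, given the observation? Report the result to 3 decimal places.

0.049

P(component k | x) = P(Z=k)·f_k(x) / marginal(x), where marginal(x) = Σ_j P(Z=j)·f_j(x).
Component likelihoods at x = 1.1:
  p_1 = 0.43632
  p_2 = 0.0223432
  p_3 = 6.86895e-12
  p_4 = 1.91486e-15
Unnormalised posteriors:
  P(Z=1)·p_1 = 0.25 × 0.43632 = 0.10908
  P(Z=2)·p_2 = 0.25 × 0.0223432 = 0.00558581
  P(Z=3)·p_3 = 0.10 × 6.86895e-12 = 6.86895e-13
  P(Z=4)·p_4 = 0.40 × 1.91486e-15 = 7.65943e-16
Evidence: 0.10908 + 0.00558581 + 6.86895e-13 + 7.65943e-16 = 0.114666
Responsibility of Group 2: 0.00558581 / 0.114666 ≈ 0.049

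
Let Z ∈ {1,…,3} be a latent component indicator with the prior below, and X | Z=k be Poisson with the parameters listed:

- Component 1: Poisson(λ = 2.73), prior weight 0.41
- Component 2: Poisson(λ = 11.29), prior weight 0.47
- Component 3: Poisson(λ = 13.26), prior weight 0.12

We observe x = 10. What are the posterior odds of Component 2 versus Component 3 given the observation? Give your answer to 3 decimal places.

Posterior odds = (π_i f_i(x)) / (π_j f_j(x)); the normalising sum cancels.
Evaluate each component's likelihood at the observed value:
  L_1 = 0.000413275
  L_2 = 0.115876
  L_3 = 0.08071
0.0544615 / 0.0096852 ≈ 5.623

5.623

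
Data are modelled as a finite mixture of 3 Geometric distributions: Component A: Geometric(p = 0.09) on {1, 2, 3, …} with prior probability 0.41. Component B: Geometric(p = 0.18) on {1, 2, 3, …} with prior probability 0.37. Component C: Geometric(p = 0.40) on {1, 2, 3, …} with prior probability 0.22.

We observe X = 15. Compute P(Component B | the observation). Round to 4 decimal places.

P(component k | x) = π_k·f_k(x) / marginal(x), where marginal(x) = Σ_j π_j·f_j(x).
Evaluate each component's likelihood at the observed value:
  f_A = 0.09·(1−0.09)^14 = 0.09·0.267042 = 0.0240338
  f_B = 0.18·(1−0.18)^14 = 0.18·0.0621432 = 0.0111858
  f_C = 0.40·(1−0.40)^14 = 0.40·0.000783642 = 0.000313457
Unnormalised posteriors:
  π_A·f_A = 0.41 × 0.0240338 = 0.00985385
  π_B·f_B = 0.37 × 0.0111858 = 0.00413874
  π_C·f_C = 0.22 × 0.000313457 = 6.89605e-05
Marginal: 0.00985385 + 0.00413874 + 6.89605e-05 = 0.0140615
So the posterior for Component B is 0.00413874 / 0.0140615 ≈ 0.2943.

0.2943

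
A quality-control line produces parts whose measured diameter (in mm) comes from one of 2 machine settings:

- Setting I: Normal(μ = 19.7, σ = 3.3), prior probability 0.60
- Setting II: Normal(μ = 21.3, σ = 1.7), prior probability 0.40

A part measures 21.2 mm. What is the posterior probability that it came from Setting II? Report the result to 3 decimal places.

Apply Bayes' rule: the posterior for each component is proportional to its prior times its likelihood at x.
Component likelihoods at x = 21.2 mm:
  f_I = (1/(3.3·√(2π)))·exp(−(21.2−19.7)²/(2·3.3²)) = 0.120892·exp(-0.10331) = 0.109026
  f_II = (1/(1.7·√(2π)))·exp(−(21.2−21.3)²/(2·1.7²)) = 0.234672·exp(-0.00173) = 0.234266
Prior × likelihood for each component:
  P(Z=I)·f_I = 0.60 × 0.109026 = 0.0654157
  P(Z=II)·f_II = 0.40 × 0.234266 = 0.0937065
Marginal: 0.0654157 + 0.0937065 = 0.159122
So the posterior for Setting II is 0.0937065 / 0.159122 ≈ 0.589.

0.589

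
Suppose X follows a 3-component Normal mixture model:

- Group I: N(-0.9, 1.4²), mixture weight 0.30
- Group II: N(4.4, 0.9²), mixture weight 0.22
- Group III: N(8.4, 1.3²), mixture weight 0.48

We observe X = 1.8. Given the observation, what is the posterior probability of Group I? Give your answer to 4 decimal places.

By Bayes' theorem, P(k | x) = w_k f_k(x) / Σ_j w_j f_j(x).
Evaluate each component's likelihood at the observed value:
  L_I = 0.0443739
  L_II = 0.00683009
  L_III = 7.76184e-07
Unnormalised posteriors:
  w_I·L_I = 0.30 × 0.0443739 = 0.0133122
  w_II·L_II = 0.22 × 0.00683009 = 0.00150262
  w_III·L_III = 0.48 × 7.76184e-07 = 3.72568e-07
Sum: 0.0133122 + 0.00150262 + 3.72568e-07 = 0.0148152
P(Group I | data) ≈ 0.8986

0.8986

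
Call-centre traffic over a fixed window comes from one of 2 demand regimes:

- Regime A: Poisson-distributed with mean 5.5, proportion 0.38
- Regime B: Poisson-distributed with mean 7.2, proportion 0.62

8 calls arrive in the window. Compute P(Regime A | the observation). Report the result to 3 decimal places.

0.280

The responsibility of component k is P(Z=k) f_k(x) divided by Σ_j P(Z=j) f_j(x).
Evaluate each component's likelihood at the observed value:
  p_A = e^(−5.5)·5.5^8/8! = 0.0848714
  p_B = e^(−7.2)·7.2^8/8! = 0.133727
Multiply by the mixture weights:
  P(Z=A)·p_A = 0.38 × 0.0848714 = 0.0322511
  P(Z=B)·p_B = 0.62 × 0.133727 = 0.0829108
Normaliser: 0.0322511 + 0.0829108 = 0.115162
Responsibility of Regime A: 0.0322511 / 0.115162 ≈ 0.280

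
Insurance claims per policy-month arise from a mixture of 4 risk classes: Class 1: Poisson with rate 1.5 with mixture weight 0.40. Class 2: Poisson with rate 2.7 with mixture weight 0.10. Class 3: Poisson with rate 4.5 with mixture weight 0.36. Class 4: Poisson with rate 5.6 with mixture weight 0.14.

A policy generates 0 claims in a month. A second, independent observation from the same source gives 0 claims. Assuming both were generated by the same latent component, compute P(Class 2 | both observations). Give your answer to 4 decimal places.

P(component k | x) = π_k·f_k(x) / marginal(x), where marginal(x) = Σ_j π_j·f_j(x).
Since both observations come from the same component, the likelihood for component k is f_k(x₁)·f_k(x₂).
  L_1 = [0.22313] × [0.22313] = 0.0497871
  L_2 = [0.0672055] × [0.0672055] = 0.00451658
  L_3 = [0.011109] × [0.011109] = 0.00012341
  L_4 = [0.00369786] × [0.00369786] = 1.36742e-05
Unnormalised posteriors:
  π_1·L_1 = 0.40 × 0.0497871 = 0.0199148
  π_2·L_2 = 0.10 × 0.00451658 = 0.000451658
  π_3·L_3 = 0.36 × 0.00012341 = 4.44275e-05
  π_4·L_4 = 0.14 × 1.36742e-05 = 1.91439e-06
Marginal: 0.0199148 + 0.000451658 + 4.44275e-05 + 1.91439e-06 = 0.0204128
Responsibility of Class 2: 0.000451658 / 0.0204128 ≈ 0.0221

0.0221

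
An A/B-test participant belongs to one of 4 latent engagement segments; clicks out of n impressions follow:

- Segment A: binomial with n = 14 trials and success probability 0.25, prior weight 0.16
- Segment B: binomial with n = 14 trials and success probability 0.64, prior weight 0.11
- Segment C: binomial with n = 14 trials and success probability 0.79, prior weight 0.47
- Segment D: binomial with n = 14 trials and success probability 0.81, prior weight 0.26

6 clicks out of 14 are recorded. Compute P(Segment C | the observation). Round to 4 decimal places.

0.0655

Posterior ∝ prior × likelihood, so P(k | x) ∝ w_k f_k(x); normalise over all components.
Component likelihoods at x = 6 clicks out of 14:
  p_A = C(14,6)·0.25^6·0.75^8 = 3003·0.000244141·0.100113 = 0.0733982
  p_B = C(14,6)·0.64^6·0.36^8 = 3003·0.0687195·0.000282111 = 0.0582177
  p_C = C(14,6)·0.79^6·0.21^8 = 3003·0.243087·3.78229e-06 = 0.00276104
  p_D = C(14,6)·0.81^6·0.19^8 = 3003·0.28243·1.69836e-06 = 0.00144044
Multiply by the mixture weights:
  w_A·p_A = 0.16 × 0.0733982 = 0.0117437
  w_B·p_B = 0.11 × 0.0582177 = 0.00640395
  w_C·p_C = 0.47 × 0.00276104 = 0.00129769
  w_D·p_D = 0.26 × 0.00144044 = 0.000374514
Marginal: 0.0117437 + 0.00640395 + 0.00129769 + 0.000374514 = 0.0198199
P(Segment C | x) ≈ 0.0655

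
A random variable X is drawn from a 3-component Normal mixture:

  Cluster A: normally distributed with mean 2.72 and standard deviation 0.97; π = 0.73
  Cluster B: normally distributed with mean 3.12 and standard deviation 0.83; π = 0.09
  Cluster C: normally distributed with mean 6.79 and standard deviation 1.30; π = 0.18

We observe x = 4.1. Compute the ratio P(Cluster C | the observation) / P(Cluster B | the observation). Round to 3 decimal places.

Since P(k|x) ∝ w_k f_k(x), the posterior odds are w_i f_i(x) / (w_j f_j(x)).
Evaluate each component's likelihood at the observed value:
  f_A = 0.149495
  f_B = 0.23939
  f_C = 0.0360748
0.00649346 / 0.0215451 ≈ 0.301

0.301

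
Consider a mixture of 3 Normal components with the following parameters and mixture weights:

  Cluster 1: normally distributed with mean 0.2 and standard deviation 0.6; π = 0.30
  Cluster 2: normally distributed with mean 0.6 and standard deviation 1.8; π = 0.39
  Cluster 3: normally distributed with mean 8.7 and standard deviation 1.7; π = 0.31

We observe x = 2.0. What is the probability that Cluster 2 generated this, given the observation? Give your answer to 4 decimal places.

P(component k | x) = π_k·f_k(x) / marginal(x), where marginal(x) = Σ_j π_j·f_j(x).
Component likelihoods at x = 2.0:
  f_1 = (1/(0.6·√(2π)))·exp(−(2.0−0.2)²/(2·0.6²)) = 0.664904·exp(-4.50000) = 0.00738641
  f_2 = (1/(1.8·√(2π)))·exp(−(2.0−0.6)²/(2·1.8²)) = 0.221635·exp(-0.30247) = 0.163786
  f_3 = (1/(1.7·√(2π)))·exp(−(2.0−8.7)²/(2·1.7²)) = 0.234672·exp(-7.76644) = 9.94354e-05
Multiply by the mixture weights:
  π_1·f_1 = 0.30 × 0.00738641 = 0.00221592
  π_2·f_2 = 0.39 × 0.163786 = 0.0638766
  π_3·f_3 = 0.31 × 9.94354e-05 = 3.0825e-05
Normaliser: 0.00221592 + 0.0638766 + 3.0825e-05 = 0.0661233
So the posterior for Cluster 2 is 0.0638766 / 0.0661233 ≈ 0.9660.

0.9660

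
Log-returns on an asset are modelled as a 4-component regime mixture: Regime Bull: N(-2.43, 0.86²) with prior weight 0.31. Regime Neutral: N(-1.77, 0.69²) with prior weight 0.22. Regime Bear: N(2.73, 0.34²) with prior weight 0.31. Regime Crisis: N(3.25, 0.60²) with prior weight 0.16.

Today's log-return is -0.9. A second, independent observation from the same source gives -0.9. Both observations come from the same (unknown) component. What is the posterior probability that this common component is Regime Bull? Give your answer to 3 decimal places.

0.158

Apply Bayes' rule: the posterior for each component is proportional to its prior times its likelihood at x.
Since both observations come from the same component, the likelihood for component k is f_k(x₁)·f_k(x₂).
  f_Bull = [(1/(0.86·√(2π)))·exp(−(-0.9−-2.43)²/(2·0.86²)) = 0.463886·exp(-1.58254) = 0.0953062] × [0.0953062] = 0.00908327
  f_Neutral = [(1/(0.69·√(2π)))·exp(−(-0.9−-1.77)²/(2·0.69²)) = 0.578177·exp(-0.79490) = 0.261121] × [0.261121] = 0.0681842
  f_Bear = [(1/(0.34·√(2π)))·exp(−(-0.9−2.73)²/(2·0.34²)) = 1.173360·exp(-56.99351) = 2.07713e-25] × [2.07713e-25] = 4.31446e-50
  f_Crisis = [(1/(0.60·√(2π)))·exp(−(-0.9−3.25)²/(2·0.60²)) = 0.664904·exp(-23.92014) = 2.71878e-11] × [2.71878e-11] = 7.39178e-22
Weight by the priors:
  π_Bull·f_Bull = 0.31 × 0.00908327 = 0.00281582
  π_Neutral·f_Neutral = 0.22 × 0.0681842 = 0.0150005
  π_Bear·f_Bear = 0.31 × 4.31446e-50 = 1.33748e-50
  π_Crisis·f_Crisis = 0.16 × 7.39178e-22 = 1.18268e-22
Denominator: 0.00281582 + 0.0150005 + 1.33748e-50 + 1.18268e-22 = 0.0178163
P(Regime Bull | data) ≈ 0.158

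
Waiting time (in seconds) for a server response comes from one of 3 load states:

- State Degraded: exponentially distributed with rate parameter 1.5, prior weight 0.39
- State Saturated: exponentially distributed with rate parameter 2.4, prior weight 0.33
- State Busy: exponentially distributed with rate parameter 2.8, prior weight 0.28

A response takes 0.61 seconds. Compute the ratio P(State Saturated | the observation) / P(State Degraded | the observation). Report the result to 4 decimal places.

Since P(k|x) ∝ π_k f_k(x), the posterior odds are π_i f_i(x) / (π_j f_j(x)).
Component likelihoods at x = 0.61 seconds:
  f_Degraded = 1.5·e^(−1.5·0.61) = 1.5·e^(−0.9150) = 0.600775
  f_Saturated = 2.4·e^(−2.4·0.61) = 2.4·e^(−1.4640) = 0.555142
  f_Busy = 2.8·e^(−2.8·0.61) = 2.8·e^(−1.7080) = 0.507438
0.183197 / 0.234302 ≈ 0.7819

0.7819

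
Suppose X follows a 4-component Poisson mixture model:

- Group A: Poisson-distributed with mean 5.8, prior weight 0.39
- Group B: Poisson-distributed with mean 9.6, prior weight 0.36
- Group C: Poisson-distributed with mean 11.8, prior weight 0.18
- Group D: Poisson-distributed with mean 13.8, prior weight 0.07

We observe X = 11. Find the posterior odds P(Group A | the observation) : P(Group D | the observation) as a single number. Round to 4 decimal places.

1.2005

Since P(k|x) ∝ w_k f_k(x), the posterior odds are w_i f_i(x) / (w_j f_j(x)).
Component likelihoods at x = 11:
  p_A = e^(−5.8)·5.8^11/11! = 0.0189515
  p_B = e^(−9.6)·9.6^11/11! = 0.108293
  p_C = e^(−11.8)·11.8^11/11! = 0.11611
  p_D = e^(−13.8)·13.8^11/11! = 0.0879529
Odds = (0.39/0.07) × (0.0189515/0.0879529) = 5.57143 × 0.215473 ≈ 1.2005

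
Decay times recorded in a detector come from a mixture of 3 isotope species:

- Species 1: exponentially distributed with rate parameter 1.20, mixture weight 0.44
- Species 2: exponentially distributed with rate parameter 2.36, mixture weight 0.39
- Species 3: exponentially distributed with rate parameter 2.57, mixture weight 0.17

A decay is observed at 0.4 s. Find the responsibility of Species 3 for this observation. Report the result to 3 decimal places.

0.186

Posterior ∝ prior × likelihood, so P(k | x) ∝ w_k f_k(x); normalise over all components.
Component likelihoods at x = 0.4 s:
  L_1 = 1.20·e^(−1.20·0.4) = 1.20·e^(−0.4800) = 0.74254
  L_2 = 2.36·e^(−2.36·0.4) = 2.36·e^(−0.9440) = 0.918202
  L_3 = 2.57·e^(−2.57·0.4) = 2.57·e^(−1.0280) = 0.919345
Unnormalised posteriors:
  w_1·L_1 = 0.44 × 0.74254 = 0.326718
  w_2·L_2 = 0.39 × 0.918202 = 0.358099
  w_3·L_3 = 0.17 × 0.919345 = 0.156289
Sum: 0.326718 + 0.358099 + 0.156289 = 0.841105
Responsibility of Species 3: 0.156289 / 0.841105 ≈ 0.186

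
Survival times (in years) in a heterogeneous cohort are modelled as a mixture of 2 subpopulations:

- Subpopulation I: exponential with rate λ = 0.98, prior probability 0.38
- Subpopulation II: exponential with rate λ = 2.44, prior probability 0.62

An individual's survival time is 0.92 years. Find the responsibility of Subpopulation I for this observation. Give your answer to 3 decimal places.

0.485

P(component k | x) = w_k·f_k(x) / marginal(x), where marginal(x) = Σ_j w_j·f_j(x).
Evaluate each component's likelihood at the observed value:
  p_I = 0.98·e^(−0.98·0.92) = 0.98·e^(−0.9016) = 0.397801
  p_II = 2.44·e^(−2.44·0.92) = 2.44·e^(−2.2448) = 0.258515
Weight by the priors:
  w_I·p_I = 0.38 × 0.397801 = 0.151164
  w_II·p_II = 0.62 × 0.258515 = 0.160279
Normaliser: 0.151164 + 0.160279 = 0.311444
P(Subpopulation I | x) = 0.151164 / 0.311444 ≈ 0.485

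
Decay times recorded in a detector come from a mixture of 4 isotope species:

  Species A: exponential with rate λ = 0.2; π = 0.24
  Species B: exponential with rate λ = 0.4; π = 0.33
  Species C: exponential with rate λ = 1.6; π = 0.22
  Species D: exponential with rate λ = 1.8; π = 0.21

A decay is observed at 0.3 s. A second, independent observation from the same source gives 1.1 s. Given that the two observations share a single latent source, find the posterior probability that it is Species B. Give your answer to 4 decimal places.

By Bayes' theorem, P(k | x) = π_k f_k(x) / Σ_j π_j f_j(x).
Since both observations come from the same component, the likelihood for component k is f_k(x₁)·f_k(x₂).
  f_A = [0.2·e^(−0.2·0.3) = 0.2·e^(−0.0600) = 0.188353] × [0.160504] = 0.0302313
  f_B = [0.4·e^(−0.4·0.3) = 0.4·e^(−0.1200) = 0.354768] × [0.257615] = 0.0913935
  f_C = [1.6·e^(−1.6·0.3) = 1.6·e^(−0.4800) = 0.990053] × [0.275272] = 0.272534
  f_D = [1.8·e^(−1.8·0.3) = 1.8·e^(−0.5400) = 1.04895] × [0.248525] = 0.260689
Weight by the priors:
  π_A·f_A = 0.24 × 0.0302313 = 0.00725552
  π_B·f_B = 0.33 × 0.0913935 = 0.0301598
  π_C·f_C = 0.22 × 0.272534 = 0.0599574
  π_D·f_D = 0.21 × 0.260689 = 0.0547447
Denominator: 0.00725552 + 0.0301598 + 0.0599574 + 0.0547447 = 0.152118
So the posterior for Species B is 0.0301598 / 0.152118 ≈ 0.1983.

0.1983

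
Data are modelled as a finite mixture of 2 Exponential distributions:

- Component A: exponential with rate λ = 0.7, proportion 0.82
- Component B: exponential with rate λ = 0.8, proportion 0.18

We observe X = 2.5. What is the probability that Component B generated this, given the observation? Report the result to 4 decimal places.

By Bayes' theorem, P(k | x) = w_k f_k(x) / Σ_j w_j f_j(x).
Exponential densities:
  p_A = 0.7·e^(−0.7·2.5) = 0.7·e^(−1.7500) = 0.121642
  p_B = 0.8·e^(−0.8·2.5) = 0.8·e^(−2.0000) = 0.108268
Unnormalised posteriors:
  w_A·p_A = 0.82 × 0.121642 = 0.0997462
  w_B·p_B = 0.18 × 0.108268 = 0.0194883
Denominator: 0.0997462 + 0.0194883 = 0.119235
Responsibility of Component B: 0.0194883 / 0.119235 ≈ 0.1634

0.1634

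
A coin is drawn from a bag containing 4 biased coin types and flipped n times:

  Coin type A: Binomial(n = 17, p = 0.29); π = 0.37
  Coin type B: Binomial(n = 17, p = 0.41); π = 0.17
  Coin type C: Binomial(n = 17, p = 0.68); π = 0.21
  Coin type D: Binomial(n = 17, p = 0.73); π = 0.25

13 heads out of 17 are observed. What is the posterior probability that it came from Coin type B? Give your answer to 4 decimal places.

0.0051

P(component k | x) = P(Z=k)·f_k(x) / marginal(x), where marginal(x) = Σ_j P(Z=j)·f_j(x).
Binomial probabilities:
  f_A = 6.20561e-05
  f_B = 0.00266793
  f_C = 0.16588
  f_D = 0.21146
Multiply by the mixture weights:
  P(Z=A)·f_A = 0.37 × 6.20561e-05 = 2.29607e-05
  P(Z=B)·f_B = 0.17 × 0.00266793 = 0.000453549
  P(Z=C)·f_C = 0.21 × 0.16588 = 0.0348347
  P(Z=D)·f_D = 0.25 × 0.21146 = 0.0528651
Sum: 2.29607e-05 + 0.000453549 + 0.0348347 + 0.0528651 = 0.0881763
P(Coin type B | the observation) ≈ 0.0051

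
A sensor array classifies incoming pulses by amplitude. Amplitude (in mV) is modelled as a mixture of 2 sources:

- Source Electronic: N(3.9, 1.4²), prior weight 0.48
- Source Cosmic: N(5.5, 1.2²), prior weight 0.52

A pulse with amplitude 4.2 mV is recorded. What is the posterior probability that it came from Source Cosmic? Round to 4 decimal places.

The responsibility of component k is P(Z=k) f_k(x) divided by Σ_j P(Z=j) f_j(x).
Normal densities:
  f_Electronic = (1/(1.4·√(2π)))·exp(−(4.2−3.9)²/(2·1.4²)) = 0.284959·exp(-0.02296) = 0.278491
  f_Cosmic = (1/(1.2·√(2π)))·exp(−(4.2−5.5)²/(2·1.2²)) = 0.332452·exp(-0.58681) = 0.184877
Multiply by the mixture weights:
  P(Z=Electronic)·f_Electronic = 0.48 × 0.278491 = 0.133676
  P(Z=Cosmic)·f_Cosmic = 0.52 × 0.184877 = 0.0961359
Evidence: 0.133676 + 0.0961359 = 0.229812
So the posterior for Source Cosmic is 0.0961359 / 0.229812 ≈ 0.4183.

0.4183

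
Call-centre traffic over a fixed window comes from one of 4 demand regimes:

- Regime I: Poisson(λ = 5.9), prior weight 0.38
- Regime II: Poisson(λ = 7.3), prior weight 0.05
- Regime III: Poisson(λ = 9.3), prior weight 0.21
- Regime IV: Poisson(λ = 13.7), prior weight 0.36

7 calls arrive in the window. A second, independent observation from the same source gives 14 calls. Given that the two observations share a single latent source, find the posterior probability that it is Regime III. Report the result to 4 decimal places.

The responsibility of component k is π_k f_k(x) divided by Σ_j π_j f_j(x).
Since both observations come from the same component, the likelihood for component k is f_k(x₁)·f_k(x₂).
  f_I = [0.135268] × [0.00194618] = 0.000263256
  f_II = [0.148074] × [0.00945719] = 0.00140037
  f_III = [0.109147] × [0.0379677] = 0.00414406
  f_IV = [0.0201734] × [0.105644] = 0.0021312
Unnormalised posteriors:
  π_I·f_I = 0.38 × 0.000263256 = 0.000100037
  π_II·f_II = 0.05 × 0.00140037 = 7.00183e-05
  π_III·f_III = 0.21 × 0.00414406 = 0.000870252
  π_IV·f_IV = 0.36 × 0.0021312 = 0.000767232
Normaliser: 0.000100037 + 7.00183e-05 + 0.000870252 + 0.000767232 = 0.00180754
P(Regime III | x₁, x₂) ≈ 0.4815

0.4815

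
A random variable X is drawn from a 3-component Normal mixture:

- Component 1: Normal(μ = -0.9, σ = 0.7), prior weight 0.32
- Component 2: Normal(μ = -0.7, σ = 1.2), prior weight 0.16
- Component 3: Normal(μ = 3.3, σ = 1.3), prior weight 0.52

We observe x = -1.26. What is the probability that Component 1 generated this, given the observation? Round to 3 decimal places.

Apply Bayes' rule: the posterior for each component is proportional to its prior times its likelihood at x.
Normal densities:
  f_1 = (1/(0.7·√(2π)))·exp(−(-1.26−-0.9)²/(2·0.7²)) = 0.569918·exp(-0.13224) = 0.49932
  f_2 = (1/(1.2·√(2π)))·exp(−(-1.26−-0.7)²/(2·1.2²)) = 0.332452·exp(-0.10889) = 0.298153
  f_3 = (1/(1.3·√(2π)))·exp(−(-1.26−3.3)²/(2·1.3²)) = 0.306879·exp(-6.15195) = 0.000653443
Prior × likelihood for each component:
  w_1·f_1 = 0.32 × 0.49932 = 0.159782
  w_2·f_2 = 0.16 × 0.298153 = 0.0477045
  w_3·f_3 = 0.52 × 0.000653443 = 0.00033979
Denominator: 0.159782 + 0.0477045 + 0.00033979 = 0.207827
Responsibility of Component 1: 0.159782 / 0.207827 ≈ 0.769

0.769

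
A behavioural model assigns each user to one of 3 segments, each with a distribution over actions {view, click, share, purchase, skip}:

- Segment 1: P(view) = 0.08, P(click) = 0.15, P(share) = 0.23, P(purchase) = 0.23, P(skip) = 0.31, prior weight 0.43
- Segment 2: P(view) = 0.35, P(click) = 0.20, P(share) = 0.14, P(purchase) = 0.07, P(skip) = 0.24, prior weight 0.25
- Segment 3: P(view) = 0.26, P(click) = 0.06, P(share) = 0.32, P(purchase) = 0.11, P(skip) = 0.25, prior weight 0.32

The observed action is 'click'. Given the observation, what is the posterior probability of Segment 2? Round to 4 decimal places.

0.3740

Posterior ∝ prior × likelihood, so P(k | x) ∝ P(Z=k) f_k(x); normalise over all components.
Evaluate each component's likelihood at the observed value:
  f_1 = P(click | comp) = 0.15
  f_2 = P(click | comp) = 0.20
  f_3 = P(click | comp) = 0.06
Prior × likelihood for each component:
  P(Z=1)·f_1 = 0.43 × 0.15 = 0.0645
  P(Z=2)·f_2 = 0.25 × 0.2 = 0.05
  P(Z=3)·f_3 = 0.32 × 0.06 = 0.0192
Denominator: 0.0645 + 0.05 + 0.0192 = 0.1337
P(Segment 2 | data) ≈ 0.3740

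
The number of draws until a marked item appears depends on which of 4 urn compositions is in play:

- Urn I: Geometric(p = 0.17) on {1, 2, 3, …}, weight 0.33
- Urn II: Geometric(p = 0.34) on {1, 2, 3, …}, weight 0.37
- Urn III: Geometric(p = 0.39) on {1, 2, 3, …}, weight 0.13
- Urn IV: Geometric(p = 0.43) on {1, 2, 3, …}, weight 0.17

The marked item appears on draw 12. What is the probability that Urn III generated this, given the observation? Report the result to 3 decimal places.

0.025

Posterior ∝ prior × likelihood, so P(k | x) ∝ w_k f_k(x); normalise over all components.
Geometric probabilities:
  f_I = 0.0218931
  f_II = 0.00351935
  f_III = 0.00169704
  f_IV = 0.000887344
Multiply by the mixture weights:
  w_I·f_I = 0.33 × 0.0218931 = 0.00722473
  w_II·f_II = 0.37 × 0.00351935 = 0.00130216
  w_III·f_III = 0.13 × 0.00169704 = 0.000220616
  w_IV·f_IV = 0.17 × 0.000887344 = 0.000150848
Evidence: 0.00722473 + 0.00130216 + 0.000220616 + 0.000150848 = 0.00889836
P(Urn III | data) ≈ 0.025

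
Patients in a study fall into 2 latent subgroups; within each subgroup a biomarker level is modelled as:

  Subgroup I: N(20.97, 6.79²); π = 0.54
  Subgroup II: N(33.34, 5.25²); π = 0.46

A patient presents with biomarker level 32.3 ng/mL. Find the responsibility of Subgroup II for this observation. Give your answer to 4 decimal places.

0.8130

Posterior ∝ prior × likelihood, so P(k | x) ∝ w_k f_k(x); normalise over all components.
Component likelihoods at x = 32.3 ng/mL:
  f_I = (1/(6.79·√(2π)))·exp(−(32.3−20.97)²/(2·6.79²)) = 0.058754·exp(-1.39216) = 0.0146026
  f_II = (1/(5.25·√(2π)))·exp(−(32.3−33.34)²/(2·5.25²)) = 0.075989·exp(-0.01962) = 0.0745126
Unnormalised posteriors:
  w_I·f_I = 0.54 × 0.0146026 = 0.00788542
  w_II·f_II = 0.46 × 0.0745126 = 0.0342758
Sum: 0.00788542 + 0.0342758 = 0.0421612
P(Subgroup II | x) = 0.0342758 / 0.0421612 ≈ 0.8130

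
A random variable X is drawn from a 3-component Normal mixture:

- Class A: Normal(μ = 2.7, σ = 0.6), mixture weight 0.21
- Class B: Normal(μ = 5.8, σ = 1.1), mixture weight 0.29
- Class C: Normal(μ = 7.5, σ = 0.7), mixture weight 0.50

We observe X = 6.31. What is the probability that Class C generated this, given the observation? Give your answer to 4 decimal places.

The responsibility of component k is P(Z=k) f_k(x) divided by Σ_j P(Z=j) f_j(x).
Evaluate each component's likelihood at the observed value:
  f_A = 9.16154e-09
  f_B = 0.325716
  f_C = 0.134356
Unnormalised posteriors:
  P(Z=A)·f_A = 0.21 × 9.16154e-09 = 1.92392e-09
  P(Z=B)·f_B = 0.29 × 0.325716 = 0.0944578
  P(Z=C)·f_C = 0.50 × 0.134356 = 0.0671779
Denominator: 1.92392e-09 + 0.0944578 + 0.0671779 = 0.161636
So the posterior for Class C is 0.0671779 / 0.161636 ≈ 0.4156.

0.4156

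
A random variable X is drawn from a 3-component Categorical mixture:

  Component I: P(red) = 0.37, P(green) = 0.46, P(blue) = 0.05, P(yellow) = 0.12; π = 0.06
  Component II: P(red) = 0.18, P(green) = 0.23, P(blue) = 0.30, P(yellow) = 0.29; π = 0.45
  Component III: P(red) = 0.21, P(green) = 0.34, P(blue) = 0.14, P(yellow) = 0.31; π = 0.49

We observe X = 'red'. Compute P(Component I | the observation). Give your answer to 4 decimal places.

0.1077

Apply Bayes' rule: the posterior for each component is proportional to its prior times its likelihood at x.
Evaluate each component's likelihood at the observed value:
  p_I = 0.37
  p_II = 0.18
  p_III = 0.21
Prior × likelihood for each component:
  π_I·p_I = 0.06 × 0.37 = 0.0222
  π_II·p_II = 0.45 × 0.18 = 0.081
  π_III·p_III = 0.49 × 0.21 = 0.1029
Normaliser: 0.0222 + 0.081 + 0.1029 = 0.2061
Responsibility of Component I: 0.0222 / 0.2061 ≈ 0.1077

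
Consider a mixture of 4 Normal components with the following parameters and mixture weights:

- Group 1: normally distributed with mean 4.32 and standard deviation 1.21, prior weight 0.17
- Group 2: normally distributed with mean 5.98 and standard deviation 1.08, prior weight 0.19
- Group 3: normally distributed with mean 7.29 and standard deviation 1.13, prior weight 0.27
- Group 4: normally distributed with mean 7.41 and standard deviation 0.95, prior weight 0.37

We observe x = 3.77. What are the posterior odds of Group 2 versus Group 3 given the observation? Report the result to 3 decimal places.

Since P(k|x) ∝ P(Z=k) f_k(x), the posterior odds are P(Z=i) f_i(x) / (P(Z=j) f_j(x)).
Normal densities:
  f_1 = 0.297344
  f_2 = 0.0455218
  f_3 = 0.00275895
  f_4 = 0.000272426
Odds = (0.19/0.27) × (0.0455218/0.00275895) = 0.703704 × 16.4997 ≈ 11.611

11.611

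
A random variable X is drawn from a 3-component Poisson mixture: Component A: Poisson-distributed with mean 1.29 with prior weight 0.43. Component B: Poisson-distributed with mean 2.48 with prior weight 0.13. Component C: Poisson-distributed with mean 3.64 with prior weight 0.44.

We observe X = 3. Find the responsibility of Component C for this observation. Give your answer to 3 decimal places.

0.570

The responsibility of component k is π_k f_k(x) divided by Σ_j π_j f_j(x).
Component likelihoods at x = 3:
  L_A = e^(−1.29)·1.29^3/3! = 0.0984868
  L_B = e^(−2.48)·2.48^3/3! = 0.212889
  L_C = e^(−3.64)·3.64^3/3! = 0.211019
Multiply by the mixture weights:
  π_A·L_A = 0.43 × 0.0984868 = 0.0423493
  π_B·L_B = 0.13 × 0.212889 = 0.0276756
  π_C·L_C = 0.44 × 0.211019 = 0.0928482
Marginal: 0.0423493 + 0.0276756 + 0.0928482 = 0.162873
So the posterior for Component C is 0.0928482 / 0.162873 ≈ 0.570.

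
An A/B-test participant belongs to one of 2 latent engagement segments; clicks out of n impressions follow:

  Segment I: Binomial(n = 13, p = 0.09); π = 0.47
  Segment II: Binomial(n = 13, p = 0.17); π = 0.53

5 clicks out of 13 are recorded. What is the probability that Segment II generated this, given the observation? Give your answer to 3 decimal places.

By Bayes' theorem, P(k | x) = P(Z=k) f_k(x) / Σ_j P(Z=j) f_j(x).
Binomial probabilities:
  f_I = C(13,5)·0.09^5·0.91^8 = 1287·5.9049e-06·0.470253 = 0.00357373
  f_II = C(13,5)·0.17^5·0.83^8 = 1287·0.000141986·0.225229 = 0.0411574
Weight by the priors:
  P(Z=I)·f_I = 0.47 × 0.00357373 = 0.00167966
  P(Z=II)·f_II = 0.53 × 0.0411574 = 0.0218134
Normaliser: 0.00167966 + 0.0218134 = 0.0234931
So the posterior for Segment II is 0.0218134 / 0.0234931 ≈ 0.929.

0.929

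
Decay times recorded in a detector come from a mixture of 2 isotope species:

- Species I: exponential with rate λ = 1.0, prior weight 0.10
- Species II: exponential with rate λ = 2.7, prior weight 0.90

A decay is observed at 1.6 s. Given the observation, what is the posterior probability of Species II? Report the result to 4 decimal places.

0.6155

Posterior ∝ prior × likelihood, so P(k | x) ∝ w_k f_k(x); normalise over all components.
Evaluate each component's likelihood at the observed value:
  L_I = 1.0·e^(−1.0·1.6) = 1.0·e^(−1.6000) = 0.201897
  L_II = 2.7·e^(−2.7·1.6) = 2.7·e^(−4.3200) = 0.0359097
Multiply by the mixture weights:
  w_I·L_I = 0.10 × 0.201897 = 0.0201897
  w_II·L_II = 0.90 × 0.0359097 = 0.0323187
Sum: 0.0201897 + 0.0323187 = 0.0525084
P(Species II | 1.6 s) ≈ 0.6155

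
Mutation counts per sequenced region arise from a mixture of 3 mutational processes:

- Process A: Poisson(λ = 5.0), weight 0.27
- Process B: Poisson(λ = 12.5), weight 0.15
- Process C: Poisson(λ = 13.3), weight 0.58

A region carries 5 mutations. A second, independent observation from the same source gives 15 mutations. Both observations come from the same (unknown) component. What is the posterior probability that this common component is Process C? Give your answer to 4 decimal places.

Posterior ∝ prior × likelihood, so P(k | x) ∝ π_k f_k(x); normalise over all components.
Since both observations come from the same component, the likelihood for component k is f_k(x₁)·f_k(x₂).
  f_A = [e^(−5.0)·5.0^5/5! = 0.175467] × [0.000157245] = 2.75914e-05
  f_B = [e^(−12.5)·12.5^5/5! = 0.00947737] × [0.0809971] = 0.00076764
  f_C = [e^(−13.3)·13.3^5/5! = 0.00580711] × [0.0922908] = 0.000535943
Weight by the priors:
  π_A·f_A = 0.27 × 2.75914e-05 = 7.44969e-06
  π_B·f_B = 0.15 × 0.00076764 = 0.000115146
  π_C·f_C = 0.58 × 0.000535943 = 0.000310847
Denominator: 7.44969e-06 + 0.000115146 + 0.000310847 = 0.000433443
Responsibility of Process C: 0.000310847 / 0.000433443 ≈ 0.7172

0.7172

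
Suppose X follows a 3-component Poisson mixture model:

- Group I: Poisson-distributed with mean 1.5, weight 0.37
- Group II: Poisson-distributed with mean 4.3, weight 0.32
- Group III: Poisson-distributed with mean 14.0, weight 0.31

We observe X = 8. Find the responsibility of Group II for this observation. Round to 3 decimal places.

Posterior ∝ prior × likelihood, so P(k | x) ∝ P(Z=k) f_k(x); normalise over all components.
Component likelihoods at x = 8:
  p_I = 0.00014183
  p_II = 0.0393333
  p_III = 0.0304355
Unnormalised posteriors:
  P(Z=I)·p_I = 0.37 × 0.00014183 = 5.24771e-05
  P(Z=II)·p_II = 0.32 × 0.0393333 = 0.0125867
  P(Z=III)·p_III = 0.31 × 0.0304355 = 0.00943502
Evidence: 5.24771e-05 + 0.0125867 + 0.00943502 = 0.0220742
P(Group II | data) ≈ 0.570

0.570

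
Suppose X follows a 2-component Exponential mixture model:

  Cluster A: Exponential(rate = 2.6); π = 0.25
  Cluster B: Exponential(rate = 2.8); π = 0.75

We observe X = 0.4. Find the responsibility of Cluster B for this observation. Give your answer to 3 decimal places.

Posterior ∝ prior × likelihood, so P(k | x) ∝ w_k f_k(x); normalise over all components.
Evaluate each component's likelihood at the observed value:
  p_A = 0.918982
  p_B = 0.913583
Weight by the priors:
  w_A·p_A = 0.25 × 0.918982 = 0.229746
  w_B·p_B = 0.75 × 0.913583 = 0.685188
Evidence: 0.229746 + 0.685188 = 0.914933
P(Cluster B | data) = 0.685188 / 0.914933 ≈ 0.749

0.749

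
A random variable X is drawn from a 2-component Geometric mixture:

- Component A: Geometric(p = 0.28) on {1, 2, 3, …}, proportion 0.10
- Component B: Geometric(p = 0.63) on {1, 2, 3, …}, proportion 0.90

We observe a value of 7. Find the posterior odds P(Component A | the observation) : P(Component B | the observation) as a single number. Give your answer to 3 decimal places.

Posterior odds = (w_i f_i(x)) / (w_j f_j(x)); the normalising sum cancels.
Component likelihoods at x = 7:
  p_A = 0.28·(1−0.28)^6 = 0.28·0.139314 = 0.0390079
  p_B = 0.63·(1−0.63)^6 = 0.63·0.00256573 = 0.00161641
0.00390079 / 0.00145477 ≈ 2.681

2.681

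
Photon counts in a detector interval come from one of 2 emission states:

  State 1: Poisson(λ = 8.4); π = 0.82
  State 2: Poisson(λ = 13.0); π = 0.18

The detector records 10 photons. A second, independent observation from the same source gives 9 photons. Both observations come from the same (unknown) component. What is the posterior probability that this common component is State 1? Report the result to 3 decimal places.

0.918

P(component k | x) = P(Z=k)·f_k(x) / marginal(x), where marginal(x) = Σ_j P(Z=j)·f_j(x).
Since both observations come from the same component, the likelihood for component k is f_k(x₁)·f_k(x₂).
  L_1 = [0.108382] × [0.129026] = 0.0139841
  L_2 = [0.0858702] × [0.066054] = 0.00567206
Multiply by the mixture weights:
  P(Z=1)·L_1 = 0.82 × 0.0139841 = 0.0114669
  P(Z=2)·L_2 = 0.18 × 0.00567206 = 0.00102097
Marginal: 0.0114669 + 0.00102097 = 0.0124879
P(State 1 | data) ≈ 0.918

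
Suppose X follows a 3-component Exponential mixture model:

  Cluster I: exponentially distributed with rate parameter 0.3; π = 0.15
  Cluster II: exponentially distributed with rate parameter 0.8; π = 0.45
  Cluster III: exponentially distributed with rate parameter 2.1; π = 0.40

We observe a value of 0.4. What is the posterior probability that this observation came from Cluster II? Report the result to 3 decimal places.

By Bayes' theorem, P(k | x) = w_k f_k(x) / Σ_j w_j f_j(x).
Exponential densities:
  f_I = 0.3·e^(−0.3·0.4) = 0.3·e^(−0.1200) = 0.266076
  f_II = 0.8·e^(−0.8·0.4) = 0.8·e^(−0.3200) = 0.580919
  f_III = 2.1·e^(−2.1·0.4) = 2.1·e^(−0.8400) = 0.906592
Prior × likelihood for each component:
  w_I·f_I = 0.15 × 0.266076 = 0.0399114
  w_II·f_II = 0.45 × 0.580919 = 0.261414
  w_III·f_III = 0.40 × 0.906592 = 0.362637
Evidence: 0.0399114 + 0.261414 + 0.362637 = 0.663962
So the posterior for Cluster II is 0.261414 / 0.663962 ≈ 0.394.

0.394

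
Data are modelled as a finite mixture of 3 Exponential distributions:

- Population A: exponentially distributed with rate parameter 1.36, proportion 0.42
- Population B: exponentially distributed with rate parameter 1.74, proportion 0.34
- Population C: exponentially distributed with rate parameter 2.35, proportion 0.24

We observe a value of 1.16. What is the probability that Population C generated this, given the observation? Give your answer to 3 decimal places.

Apply Bayes' rule: the posterior for each component is proportional to its prior times its likelihood at x.
Evaluate each component's likelihood at the observed value:
  L_A = 1.36·e^(−1.36·1.16) = 1.36·e^(−1.5776) = 0.280799
  L_B = 1.74·e^(−1.74·1.16) = 1.74·e^(−2.0184) = 0.23119
  L_C = 2.35·e^(−2.35·1.16) = 2.35·e^(−2.7260) = 0.15388
Unnormalised posteriors:
  w_A·L_A = 0.42 × 0.280799 = 0.117936
  w_B·L_B = 0.34 × 0.23119 = 0.0786046
  w_C·L_C = 0.24 × 0.15388 = 0.0369311
Marginal: 0.117936 + 0.0786046 + 0.0369311 = 0.233471
P(Population C | data) ≈ 0.158

0.158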